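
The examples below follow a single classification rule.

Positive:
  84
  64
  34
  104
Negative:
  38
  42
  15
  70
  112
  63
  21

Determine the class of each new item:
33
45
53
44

Negative, Negative, Negative, Positive

The pattern is that an item is 'Positive' exactly when: ends in digit 4.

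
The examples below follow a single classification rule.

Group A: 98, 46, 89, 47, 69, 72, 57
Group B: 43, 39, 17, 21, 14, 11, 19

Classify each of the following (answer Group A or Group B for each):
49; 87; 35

Group A, Group A, Group B

A rule that fits every label: at least 46 — true of each 'Group A' example, false of each 'Group B' one.
49: 49 ≥ 46 — fits, so Group A.
87: 87 ≥ 46 — fits, so Group A.
35: 35 < 46 — does not fit, so Group B.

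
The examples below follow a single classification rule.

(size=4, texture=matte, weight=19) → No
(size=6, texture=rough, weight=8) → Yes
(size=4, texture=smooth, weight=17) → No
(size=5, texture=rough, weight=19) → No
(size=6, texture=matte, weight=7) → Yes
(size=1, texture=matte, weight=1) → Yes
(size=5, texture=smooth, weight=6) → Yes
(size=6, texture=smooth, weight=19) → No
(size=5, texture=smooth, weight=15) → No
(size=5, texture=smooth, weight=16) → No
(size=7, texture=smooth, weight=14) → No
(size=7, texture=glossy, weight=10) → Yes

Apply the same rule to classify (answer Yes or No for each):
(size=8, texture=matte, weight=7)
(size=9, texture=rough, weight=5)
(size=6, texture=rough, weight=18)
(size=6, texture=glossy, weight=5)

Yes, Yes, No, Yes

'Yes' ⟺ weight ≤ 10.
Yes: (size=8, texture=matte, weight=7), since weight = 7. Yes: (size=9, texture=rough, weight=5), since weight = 5. No: (size=6, texture=rough, weight=18), since weight = 18. Yes: (size=6, texture=glossy, weight=5), since weight = 5.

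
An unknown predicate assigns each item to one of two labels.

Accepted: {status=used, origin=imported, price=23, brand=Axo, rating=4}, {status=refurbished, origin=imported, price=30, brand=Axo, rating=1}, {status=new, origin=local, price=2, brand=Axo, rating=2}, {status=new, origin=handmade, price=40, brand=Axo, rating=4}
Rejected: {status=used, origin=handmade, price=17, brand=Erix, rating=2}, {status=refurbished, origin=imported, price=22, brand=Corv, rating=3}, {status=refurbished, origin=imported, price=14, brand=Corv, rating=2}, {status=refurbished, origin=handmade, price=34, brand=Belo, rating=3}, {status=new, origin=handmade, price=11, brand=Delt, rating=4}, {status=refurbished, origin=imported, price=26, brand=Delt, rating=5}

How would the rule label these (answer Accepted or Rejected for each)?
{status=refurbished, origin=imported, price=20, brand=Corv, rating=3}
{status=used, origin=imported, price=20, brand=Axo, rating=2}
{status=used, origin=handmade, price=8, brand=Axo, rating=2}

Rejected, Accepted, Accepted

'Accepted' ⟺ brand is Axo.
{status=refurbished, origin=imported, price=20, brand=Corv, rating=3}: brand is Corv, does not pass → Rejected.
{status=used, origin=imported, price=20, brand=Axo, rating=2}: brand is Axo, matches → Accepted.
{status=used, origin=handmade, price=8, brand=Axo, rating=2}: brand is Axo, matches → Accepted.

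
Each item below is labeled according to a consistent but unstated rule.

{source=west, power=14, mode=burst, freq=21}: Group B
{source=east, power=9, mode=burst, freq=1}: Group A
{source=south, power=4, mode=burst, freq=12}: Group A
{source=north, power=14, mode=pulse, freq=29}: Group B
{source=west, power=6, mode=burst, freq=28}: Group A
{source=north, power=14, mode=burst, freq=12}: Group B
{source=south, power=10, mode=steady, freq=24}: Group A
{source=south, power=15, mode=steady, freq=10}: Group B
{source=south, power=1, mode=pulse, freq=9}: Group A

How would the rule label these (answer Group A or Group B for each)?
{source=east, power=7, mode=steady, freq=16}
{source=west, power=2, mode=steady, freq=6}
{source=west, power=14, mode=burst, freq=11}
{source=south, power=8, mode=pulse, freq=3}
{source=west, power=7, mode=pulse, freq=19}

Group A, Group A, Group B, Group A, Group A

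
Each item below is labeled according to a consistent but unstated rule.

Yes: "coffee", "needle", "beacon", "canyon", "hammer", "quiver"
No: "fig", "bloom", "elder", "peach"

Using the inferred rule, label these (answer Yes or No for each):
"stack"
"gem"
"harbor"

No, No, Yes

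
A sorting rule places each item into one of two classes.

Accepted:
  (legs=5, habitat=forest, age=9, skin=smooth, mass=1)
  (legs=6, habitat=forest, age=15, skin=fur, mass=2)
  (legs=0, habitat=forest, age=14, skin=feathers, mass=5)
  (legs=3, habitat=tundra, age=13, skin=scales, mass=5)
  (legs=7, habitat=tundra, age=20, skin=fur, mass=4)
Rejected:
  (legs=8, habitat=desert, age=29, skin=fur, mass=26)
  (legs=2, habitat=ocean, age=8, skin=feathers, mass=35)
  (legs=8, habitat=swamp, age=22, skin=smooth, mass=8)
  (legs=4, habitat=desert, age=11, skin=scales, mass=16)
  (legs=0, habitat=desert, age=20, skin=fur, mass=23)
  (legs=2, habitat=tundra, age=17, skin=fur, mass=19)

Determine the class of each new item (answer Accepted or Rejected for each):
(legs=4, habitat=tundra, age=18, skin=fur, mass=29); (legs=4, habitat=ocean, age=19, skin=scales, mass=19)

'Accepted' ⟺ mass ≤ 5.
(legs=4, habitat=tundra, age=18, skin=fur, mass=29): mass = 29, does not satisfy this → Rejected.
(legs=4, habitat=ocean, age=19, skin=scales, mass=19): mass = 19, does not satisfy this → Rejected.

Rejected, Rejected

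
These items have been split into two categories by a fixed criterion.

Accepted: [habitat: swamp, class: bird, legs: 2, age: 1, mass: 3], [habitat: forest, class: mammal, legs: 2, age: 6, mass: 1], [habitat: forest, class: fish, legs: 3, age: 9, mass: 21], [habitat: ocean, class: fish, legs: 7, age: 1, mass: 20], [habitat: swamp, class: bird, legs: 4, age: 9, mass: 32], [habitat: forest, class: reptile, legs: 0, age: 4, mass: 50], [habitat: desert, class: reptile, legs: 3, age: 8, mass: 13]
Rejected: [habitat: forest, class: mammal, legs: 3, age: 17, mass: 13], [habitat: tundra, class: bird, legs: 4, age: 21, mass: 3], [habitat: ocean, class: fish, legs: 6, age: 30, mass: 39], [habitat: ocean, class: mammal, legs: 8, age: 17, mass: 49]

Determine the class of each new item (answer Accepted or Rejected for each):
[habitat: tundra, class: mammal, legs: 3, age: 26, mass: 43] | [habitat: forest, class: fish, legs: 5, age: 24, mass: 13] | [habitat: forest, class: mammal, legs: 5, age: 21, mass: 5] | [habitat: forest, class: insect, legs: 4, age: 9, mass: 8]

All 'Accepted' examples share one property — age ≤ 9 — and every 'Rejected' example lacks it.
[habitat: tundra, class: mammal, legs: 3, age: 26, mass: 43] — age = 26, hence Rejected.
[habitat: forest, class: fish, legs: 5, age: 24, mass: 13] — age = 24, hence Rejected.
[habitat: forest, class: mammal, legs: 5, age: 21, mass: 5] — age = 21, hence Rejected.
[habitat: forest, class: insect, legs: 4, age: 9, mass: 8] — age = 9, hence Accepted.

Rejected, Rejected, Rejected, Accepted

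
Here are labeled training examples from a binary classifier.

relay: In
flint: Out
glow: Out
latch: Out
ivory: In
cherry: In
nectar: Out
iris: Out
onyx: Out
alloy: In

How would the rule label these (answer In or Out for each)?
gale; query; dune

Out, In, Out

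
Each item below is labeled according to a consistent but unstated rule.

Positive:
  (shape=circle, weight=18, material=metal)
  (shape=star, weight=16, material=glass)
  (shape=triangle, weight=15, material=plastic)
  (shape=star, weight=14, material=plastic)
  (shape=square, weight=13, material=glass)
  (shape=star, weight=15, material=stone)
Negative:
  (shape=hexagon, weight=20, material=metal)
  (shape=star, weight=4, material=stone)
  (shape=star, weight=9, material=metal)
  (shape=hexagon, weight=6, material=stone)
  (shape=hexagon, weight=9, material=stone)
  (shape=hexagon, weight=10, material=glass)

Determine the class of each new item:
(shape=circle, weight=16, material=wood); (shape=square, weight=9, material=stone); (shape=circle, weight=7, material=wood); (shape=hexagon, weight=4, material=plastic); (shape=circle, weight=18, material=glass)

All 'Positive' examples share one property — weight ≥ 13 AND weight ≤ 18 — and every 'Negative' example lacks it.
Positive: (shape=circle, weight=16, material=wood), since weight = 16. Negative: (shape=square, weight=9, material=stone), since weight = 9. Negative: (shape=circle, weight=7, material=wood), since weight = 7. Negative: (shape=hexagon, weight=4, material=plastic), since weight = 4. Positive: (shape=circle, weight=18, material=glass), since weight = 18.

Positive, Negative, Negative, Negative, Positive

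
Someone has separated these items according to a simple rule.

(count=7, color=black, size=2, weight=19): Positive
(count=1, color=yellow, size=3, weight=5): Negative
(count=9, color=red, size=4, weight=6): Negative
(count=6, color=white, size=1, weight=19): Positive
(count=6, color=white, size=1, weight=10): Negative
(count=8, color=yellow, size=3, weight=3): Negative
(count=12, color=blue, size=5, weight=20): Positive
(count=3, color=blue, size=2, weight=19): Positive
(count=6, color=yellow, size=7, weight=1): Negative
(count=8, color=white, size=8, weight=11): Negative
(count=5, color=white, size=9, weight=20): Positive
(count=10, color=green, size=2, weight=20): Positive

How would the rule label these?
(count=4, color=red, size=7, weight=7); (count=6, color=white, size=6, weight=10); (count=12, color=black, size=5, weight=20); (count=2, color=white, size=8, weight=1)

Negative, Negative, Positive, Negative

Every 'Positive' example satisfies: weight ≥ 19. None of the 'Negative' examples do.
(count=4, color=red, size=7, weight=7): weight = 7 — does not satisfy this, so Negative. (count=6, color=white, size=6, weight=10): weight = 10 — does not satisfy this, so Negative. (count=12, color=black, size=5, weight=20): weight = 20 — matches, so Positive. (count=2, color=white, size=8, weight=1): weight = 1 — does not satisfy this, so Negative.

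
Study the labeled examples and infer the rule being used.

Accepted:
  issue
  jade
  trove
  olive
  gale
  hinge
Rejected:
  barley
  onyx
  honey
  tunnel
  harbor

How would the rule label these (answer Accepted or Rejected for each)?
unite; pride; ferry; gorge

Accepted, Accepted, Rejected, Accepted

The pattern is that an item is 'Accepted' exactly when: ends with 'e'.
unite — ends with 'e', hence Accepted.
pride — ends with 'e', hence Accepted.
ferry — ends with 'y', hence Rejected.
gorge — ends with 'e', hence Accepted.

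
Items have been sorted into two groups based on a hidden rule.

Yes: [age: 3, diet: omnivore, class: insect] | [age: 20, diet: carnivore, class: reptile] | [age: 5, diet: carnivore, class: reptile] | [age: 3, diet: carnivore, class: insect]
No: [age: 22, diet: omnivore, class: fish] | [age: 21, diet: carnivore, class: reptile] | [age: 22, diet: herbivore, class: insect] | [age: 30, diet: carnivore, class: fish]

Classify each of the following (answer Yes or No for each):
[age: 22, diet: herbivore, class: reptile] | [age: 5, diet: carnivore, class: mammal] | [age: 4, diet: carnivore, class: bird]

The rule appears to be: age ≤ 20.
[age: 22, diet: herbivore, class: reptile]: No (age = 22). [age: 5, diet: carnivore, class: mammal]: Yes (age = 5). [age: 4, diet: carnivore, class: bird]: Yes (age = 4).

No, Yes, Yes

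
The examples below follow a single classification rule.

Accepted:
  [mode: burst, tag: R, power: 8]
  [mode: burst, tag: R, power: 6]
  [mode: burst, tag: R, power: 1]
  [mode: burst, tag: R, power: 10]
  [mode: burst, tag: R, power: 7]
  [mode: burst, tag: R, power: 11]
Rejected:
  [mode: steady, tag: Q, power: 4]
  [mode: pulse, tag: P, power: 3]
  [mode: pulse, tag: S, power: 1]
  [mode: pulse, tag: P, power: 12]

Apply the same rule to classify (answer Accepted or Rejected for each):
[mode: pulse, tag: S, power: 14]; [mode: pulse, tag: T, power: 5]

A rule that fits every label: tag is R — true of each 'Accepted' example, false of each 'Rejected' one.
[mode: pulse, tag: S, power: 14] — tag is S, hence Rejected.
[mode: pulse, tag: T, power: 5] — tag is T, hence Rejected.

Rejected, Rejected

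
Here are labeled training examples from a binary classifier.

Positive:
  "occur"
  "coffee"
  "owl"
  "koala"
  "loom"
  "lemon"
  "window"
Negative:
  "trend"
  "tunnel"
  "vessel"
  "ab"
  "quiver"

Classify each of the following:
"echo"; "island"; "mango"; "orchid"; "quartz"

Positive, Negative, Positive, Positive, Negative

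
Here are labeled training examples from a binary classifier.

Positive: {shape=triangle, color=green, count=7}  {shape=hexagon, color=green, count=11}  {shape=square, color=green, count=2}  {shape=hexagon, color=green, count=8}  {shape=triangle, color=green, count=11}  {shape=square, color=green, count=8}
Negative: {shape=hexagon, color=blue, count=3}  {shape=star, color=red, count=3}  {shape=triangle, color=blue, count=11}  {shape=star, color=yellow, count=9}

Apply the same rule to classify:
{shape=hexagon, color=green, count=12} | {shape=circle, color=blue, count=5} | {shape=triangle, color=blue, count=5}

Positive, Negative, Negative

All 'Positive' examples share one property — color is green — and every 'Negative' example lacks it.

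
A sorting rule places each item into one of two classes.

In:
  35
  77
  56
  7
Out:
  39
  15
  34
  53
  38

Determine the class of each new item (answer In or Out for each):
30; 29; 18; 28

Comparing the two groups points to one rule — multiple of 7.
30 → 30 = 7·4 + 2 → Out. 29 → 29 = 7·4 + 1 → Out. 18 → 18 = 7·2 + 4 → Out. 28 → 28 = 7·4 → In.

Out, Out, Out, In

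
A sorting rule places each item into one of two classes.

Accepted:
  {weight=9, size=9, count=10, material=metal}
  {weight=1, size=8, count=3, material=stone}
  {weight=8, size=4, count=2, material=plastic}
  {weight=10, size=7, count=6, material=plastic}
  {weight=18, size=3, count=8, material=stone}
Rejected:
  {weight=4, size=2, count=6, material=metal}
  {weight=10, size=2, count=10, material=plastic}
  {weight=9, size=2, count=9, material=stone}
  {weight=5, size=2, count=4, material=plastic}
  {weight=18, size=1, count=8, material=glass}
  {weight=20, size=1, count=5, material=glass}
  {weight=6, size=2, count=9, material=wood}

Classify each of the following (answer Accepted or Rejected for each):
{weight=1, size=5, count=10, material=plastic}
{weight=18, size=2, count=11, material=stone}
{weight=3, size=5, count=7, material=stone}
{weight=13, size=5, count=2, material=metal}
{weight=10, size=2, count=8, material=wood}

Accepted, Rejected, Accepted, Accepted, Rejected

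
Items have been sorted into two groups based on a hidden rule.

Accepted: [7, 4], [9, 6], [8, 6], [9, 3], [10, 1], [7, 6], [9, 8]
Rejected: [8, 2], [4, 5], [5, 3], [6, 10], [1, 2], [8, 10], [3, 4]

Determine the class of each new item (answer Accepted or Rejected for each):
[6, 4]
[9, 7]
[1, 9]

Rejected, Accepted, Rejected

Rule: first > second AND sum ≥ 11. This holds for each 'Accepted' example and fails for each 'Rejected' one.
[6, 4] — 6 > 4, 6+4 = 10, hence Rejected.
[9, 7] — 9 > 7, 9+7 = 16, hence Accepted.
[1, 9] — 1 < 9, 1+9 = 10, hence Rejected.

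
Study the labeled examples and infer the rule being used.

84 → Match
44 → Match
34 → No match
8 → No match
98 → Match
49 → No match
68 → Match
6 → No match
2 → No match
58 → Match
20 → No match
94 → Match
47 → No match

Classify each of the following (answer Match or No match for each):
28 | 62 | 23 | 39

No match, Match, No match, No match

A rule that fits every label: even AND at least 44 — true of each 'Match' example, false of each 'No match' one.
28 → 28 is even, 28 < 44 → No match. 62 → 62 is even, 62 ≥ 44 → Match. 23 → 23 is odd, 23 < 44 → No match. 39 → 39 is odd, 39 < 44 → No match.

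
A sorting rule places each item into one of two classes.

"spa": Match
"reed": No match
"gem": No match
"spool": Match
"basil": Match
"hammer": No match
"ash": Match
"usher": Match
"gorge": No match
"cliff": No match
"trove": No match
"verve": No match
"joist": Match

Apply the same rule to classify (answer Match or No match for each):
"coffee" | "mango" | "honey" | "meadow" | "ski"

No match, No match, No match, No match, Match

A rule that fits every label: contains 's' — true of each 'Match' example, false of each 'No match' one.
"coffee": no 's' — fails the rule, so No match. "mango": no 's' — fails the rule, so No match. "honey": no 's' — fails the rule, so No match. "meadow": no 's' — fails the rule, so No match. "ski": has 's' — has this property, so Match.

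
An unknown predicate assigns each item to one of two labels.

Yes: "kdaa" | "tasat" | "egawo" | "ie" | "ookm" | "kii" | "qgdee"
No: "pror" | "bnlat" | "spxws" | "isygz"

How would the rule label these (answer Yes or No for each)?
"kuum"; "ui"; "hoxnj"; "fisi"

Yes, Yes, No, Yes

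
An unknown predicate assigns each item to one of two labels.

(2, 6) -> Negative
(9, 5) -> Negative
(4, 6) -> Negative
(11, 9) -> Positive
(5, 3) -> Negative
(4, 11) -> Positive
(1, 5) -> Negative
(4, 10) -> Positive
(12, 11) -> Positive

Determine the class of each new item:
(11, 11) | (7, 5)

The simplest hypothesis consistent with all the labels is: second ≥ 9.
(11, 11) — second 11, hence Positive. (7, 5) — second 5, hence Negative.

Positive, Negative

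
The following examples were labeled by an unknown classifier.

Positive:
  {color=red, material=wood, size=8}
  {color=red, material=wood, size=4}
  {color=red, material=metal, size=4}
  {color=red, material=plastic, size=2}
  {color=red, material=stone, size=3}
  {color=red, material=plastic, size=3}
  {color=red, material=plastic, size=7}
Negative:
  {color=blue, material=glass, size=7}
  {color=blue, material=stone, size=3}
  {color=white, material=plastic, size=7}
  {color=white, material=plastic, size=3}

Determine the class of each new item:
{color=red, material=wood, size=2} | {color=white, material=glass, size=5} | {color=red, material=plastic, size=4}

The common property of the 'Positive' items is: color is red. No 'Negative' item has it.
{color=red, material=wood, size=2}: Positive (color is red).
{color=white, material=glass, size=5}: Negative (color is white).
{color=red, material=plastic, size=4}: Positive (color is red).

Positive, Negative, Positive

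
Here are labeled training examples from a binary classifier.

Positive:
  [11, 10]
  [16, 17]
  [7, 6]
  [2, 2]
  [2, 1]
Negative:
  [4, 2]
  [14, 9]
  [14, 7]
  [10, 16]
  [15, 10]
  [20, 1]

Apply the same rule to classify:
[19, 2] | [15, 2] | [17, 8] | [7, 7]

All 'Positive' examples share one property — |first − second| ≤ 1 — and every 'Negative' example lacks it.

Negative, Negative, Negative, Positive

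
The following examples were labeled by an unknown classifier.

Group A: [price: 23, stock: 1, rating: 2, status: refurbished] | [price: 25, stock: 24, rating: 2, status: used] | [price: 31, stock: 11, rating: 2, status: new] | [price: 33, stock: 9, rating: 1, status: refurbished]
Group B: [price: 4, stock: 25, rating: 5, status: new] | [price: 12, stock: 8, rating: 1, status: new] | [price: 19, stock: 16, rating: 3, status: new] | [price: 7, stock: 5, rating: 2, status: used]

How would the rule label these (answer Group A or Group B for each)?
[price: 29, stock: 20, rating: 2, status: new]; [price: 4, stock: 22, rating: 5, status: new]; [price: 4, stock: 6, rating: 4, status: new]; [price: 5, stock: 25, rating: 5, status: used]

Group A, Group B, Group B, Group B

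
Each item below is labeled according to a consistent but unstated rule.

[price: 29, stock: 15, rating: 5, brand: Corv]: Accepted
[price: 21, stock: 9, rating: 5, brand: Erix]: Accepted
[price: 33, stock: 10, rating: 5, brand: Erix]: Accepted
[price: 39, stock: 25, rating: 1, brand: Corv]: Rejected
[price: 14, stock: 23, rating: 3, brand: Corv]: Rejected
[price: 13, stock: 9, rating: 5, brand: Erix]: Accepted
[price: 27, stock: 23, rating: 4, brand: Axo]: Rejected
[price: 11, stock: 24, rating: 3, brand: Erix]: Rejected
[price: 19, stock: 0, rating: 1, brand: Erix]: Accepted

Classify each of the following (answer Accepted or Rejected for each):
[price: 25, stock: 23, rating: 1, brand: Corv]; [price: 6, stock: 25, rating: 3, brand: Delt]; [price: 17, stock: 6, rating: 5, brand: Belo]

Rejected, Rejected, Accepted

Every 'Accepted' example satisfies: stock ≤ 15. None of the 'Rejected' examples do.
Rejected: [price: 25, stock: 23, rating: 1, brand: Corv], since stock = 23. Rejected: [price: 6, stock: 25, rating: 3, brand: Delt], since stock = 25. Accepted: [price: 17, stock: 6, rating: 5, brand: Belo], since stock = 6.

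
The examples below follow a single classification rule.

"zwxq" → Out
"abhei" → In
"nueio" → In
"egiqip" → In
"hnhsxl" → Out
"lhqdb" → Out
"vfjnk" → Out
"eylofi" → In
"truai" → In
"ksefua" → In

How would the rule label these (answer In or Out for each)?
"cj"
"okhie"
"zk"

Rule: has ≥ 1 vowels. This holds for each 'In' example and fails for each 'Out' one.

Out, In, Out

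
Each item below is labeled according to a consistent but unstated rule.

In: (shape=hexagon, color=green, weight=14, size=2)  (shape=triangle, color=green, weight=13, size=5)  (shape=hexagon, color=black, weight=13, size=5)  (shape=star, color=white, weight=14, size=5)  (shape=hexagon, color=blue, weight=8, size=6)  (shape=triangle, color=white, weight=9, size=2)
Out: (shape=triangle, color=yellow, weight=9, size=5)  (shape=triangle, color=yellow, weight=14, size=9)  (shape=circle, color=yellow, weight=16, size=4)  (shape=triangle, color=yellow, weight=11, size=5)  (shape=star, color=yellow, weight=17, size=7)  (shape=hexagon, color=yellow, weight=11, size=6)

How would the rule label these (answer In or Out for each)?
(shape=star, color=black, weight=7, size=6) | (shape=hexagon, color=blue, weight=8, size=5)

In, In

The pattern is that an item is 'In' exactly when: color is not yellow.
(shape=star, color=black, weight=7, size=6) — color is black, hence In. (shape=hexagon, color=blue, weight=8, size=5) — color is blue, hence In.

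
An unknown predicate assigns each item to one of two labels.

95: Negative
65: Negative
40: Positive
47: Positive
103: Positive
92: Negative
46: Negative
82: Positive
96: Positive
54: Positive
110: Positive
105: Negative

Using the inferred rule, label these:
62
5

Negative, Positive

Rule: ≡ 5 (mod 7). This holds for each 'Positive' example and fails for each 'Negative' one.
62: 62 mod 7 = 6 — does not satisfy this, so Negative.
5: 5 mod 7 = 5 — satisfies this, so Positive.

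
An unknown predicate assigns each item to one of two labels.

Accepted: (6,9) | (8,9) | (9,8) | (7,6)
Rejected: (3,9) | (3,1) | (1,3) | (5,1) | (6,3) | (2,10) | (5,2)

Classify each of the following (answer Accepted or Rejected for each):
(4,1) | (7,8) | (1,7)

The distinguishing property — sum ≥ 13 — holds for all the 'Accepted' cases and none of the 'Rejected' cases.
(4,1): Rejected (4+1 = 5).
(7,8): Accepted (7+8 = 15).
(1,7): Rejected (1+7 = 8).

Rejected, Accepted, Rejected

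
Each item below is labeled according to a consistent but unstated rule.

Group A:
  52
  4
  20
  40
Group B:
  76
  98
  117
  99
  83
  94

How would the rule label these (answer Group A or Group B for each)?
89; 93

Group B, Group B

The classifier is using: at most 52.
89: Group B (89 > 52).
93: Group B (93 > 52).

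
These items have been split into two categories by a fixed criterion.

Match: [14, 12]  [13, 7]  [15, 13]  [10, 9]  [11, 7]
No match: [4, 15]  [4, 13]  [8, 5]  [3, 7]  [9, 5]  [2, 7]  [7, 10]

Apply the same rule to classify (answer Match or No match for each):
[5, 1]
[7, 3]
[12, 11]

The simplest hypothesis consistent with all the labels is: first ≥ 10.
[5, 1]: first 5 — lacks this property, so No match.
[7, 3]: first 7 — lacks this property, so No match.
[12, 11]: first 12 — has this property, so Match.

No match, No match, Match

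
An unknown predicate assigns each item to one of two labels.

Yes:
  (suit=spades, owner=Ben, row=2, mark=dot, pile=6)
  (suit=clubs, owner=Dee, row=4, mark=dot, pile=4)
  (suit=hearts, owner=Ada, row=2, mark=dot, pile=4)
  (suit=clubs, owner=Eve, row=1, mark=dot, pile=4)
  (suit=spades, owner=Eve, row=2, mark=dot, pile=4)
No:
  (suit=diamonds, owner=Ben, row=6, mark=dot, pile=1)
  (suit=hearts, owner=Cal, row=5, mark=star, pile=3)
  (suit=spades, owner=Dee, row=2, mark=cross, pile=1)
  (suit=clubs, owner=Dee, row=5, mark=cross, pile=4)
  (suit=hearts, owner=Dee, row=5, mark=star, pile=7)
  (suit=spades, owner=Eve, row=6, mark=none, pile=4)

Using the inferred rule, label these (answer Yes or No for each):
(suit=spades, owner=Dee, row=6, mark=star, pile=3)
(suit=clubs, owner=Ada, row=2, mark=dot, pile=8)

No, Yes

The simplest hypothesis consistent with all the labels is: mark is dot AND row ≤ 4.
(suit=spades, owner=Dee, row=6, mark=star, pile=3): mark is star, row = 6 — does not satisfy this, so No. (suit=clubs, owner=Ada, row=2, mark=dot, pile=8): mark is dot, row = 2 — has this property, so Yes.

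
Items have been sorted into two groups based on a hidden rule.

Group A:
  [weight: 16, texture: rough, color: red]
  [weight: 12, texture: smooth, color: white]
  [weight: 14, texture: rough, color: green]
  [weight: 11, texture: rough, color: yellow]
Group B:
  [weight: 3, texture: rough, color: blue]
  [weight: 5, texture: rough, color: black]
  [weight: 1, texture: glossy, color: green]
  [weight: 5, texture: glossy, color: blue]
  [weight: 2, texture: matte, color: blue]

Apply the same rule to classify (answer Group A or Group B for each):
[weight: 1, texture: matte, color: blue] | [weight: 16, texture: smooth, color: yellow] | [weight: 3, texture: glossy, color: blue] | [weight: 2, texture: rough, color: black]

The distinguishing property — weight ≥ 11 — holds for all the 'Group A' cases and none of the 'Group B' cases.
Group B: [weight: 1, texture: matte, color: blue], since weight = 1. Group A: [weight: 16, texture: smooth, color: yellow], since weight = 16. Group B: [weight: 3, texture: glossy, color: blue], since weight = 3. Group B: [weight: 2, texture: rough, color: black], since weight = 2.

Group B, Group A, Group B, Group B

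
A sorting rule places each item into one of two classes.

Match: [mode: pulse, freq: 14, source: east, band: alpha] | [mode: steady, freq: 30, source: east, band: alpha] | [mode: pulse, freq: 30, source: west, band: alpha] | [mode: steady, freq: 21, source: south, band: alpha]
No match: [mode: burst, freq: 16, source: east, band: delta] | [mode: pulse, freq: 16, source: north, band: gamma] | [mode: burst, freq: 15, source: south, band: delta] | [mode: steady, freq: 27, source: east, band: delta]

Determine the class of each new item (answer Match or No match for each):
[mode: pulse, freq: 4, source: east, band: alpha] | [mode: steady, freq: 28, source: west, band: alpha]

Looking at the examples, the only property every 'Match' case has and every 'No match' case lacks is: band is alpha.
[mode: pulse, freq: 4, source: east, band: alpha]: band is alpha — has this property, so Match. [mode: steady, freq: 28, source: west, band: alpha]: band is alpha — has this property, so Match.

Match, Match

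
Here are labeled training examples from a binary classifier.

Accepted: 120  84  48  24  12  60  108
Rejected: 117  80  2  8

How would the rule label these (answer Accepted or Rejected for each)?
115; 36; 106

Rejected, Accepted, Rejected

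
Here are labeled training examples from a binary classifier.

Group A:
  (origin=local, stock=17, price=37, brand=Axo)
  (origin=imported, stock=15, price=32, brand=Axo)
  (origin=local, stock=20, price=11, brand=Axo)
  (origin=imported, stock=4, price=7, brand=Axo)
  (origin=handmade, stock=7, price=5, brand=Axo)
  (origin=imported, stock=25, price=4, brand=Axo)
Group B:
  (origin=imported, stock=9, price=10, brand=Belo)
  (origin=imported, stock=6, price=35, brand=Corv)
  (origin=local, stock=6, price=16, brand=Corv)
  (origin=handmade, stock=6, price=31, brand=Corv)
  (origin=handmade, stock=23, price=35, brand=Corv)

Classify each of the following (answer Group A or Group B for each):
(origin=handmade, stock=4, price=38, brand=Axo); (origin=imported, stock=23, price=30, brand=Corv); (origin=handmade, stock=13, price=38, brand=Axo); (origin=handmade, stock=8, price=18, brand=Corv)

Group A, Group B, Group A, Group B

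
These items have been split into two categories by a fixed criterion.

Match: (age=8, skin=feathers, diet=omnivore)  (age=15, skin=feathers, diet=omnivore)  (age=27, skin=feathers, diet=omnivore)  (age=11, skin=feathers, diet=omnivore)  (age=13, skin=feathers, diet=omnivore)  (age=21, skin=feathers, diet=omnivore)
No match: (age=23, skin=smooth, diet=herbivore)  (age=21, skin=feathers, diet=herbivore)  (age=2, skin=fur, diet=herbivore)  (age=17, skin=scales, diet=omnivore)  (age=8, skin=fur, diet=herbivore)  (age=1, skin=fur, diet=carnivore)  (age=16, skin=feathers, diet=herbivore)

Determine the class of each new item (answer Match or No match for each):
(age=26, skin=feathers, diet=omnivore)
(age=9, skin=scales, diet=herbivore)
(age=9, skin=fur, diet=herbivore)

Match, No match, No match

The pattern is that an item is 'Match' exactly when: diet is omnivore AND skin is feathers.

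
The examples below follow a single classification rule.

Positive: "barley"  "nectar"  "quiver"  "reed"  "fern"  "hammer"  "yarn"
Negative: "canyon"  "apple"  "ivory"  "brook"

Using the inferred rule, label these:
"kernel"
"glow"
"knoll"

The common property of the 'Positive' items is: even length AND contains 'r'. No 'Negative' item has it.
"kernel": length 6, has 'r', fits → Positive.
"glow": length 4, no 'r', does not satisfy this → Negative.
"knoll": length 5, no 'r', does not satisfy this → Negative.

Positive, Negative, Negative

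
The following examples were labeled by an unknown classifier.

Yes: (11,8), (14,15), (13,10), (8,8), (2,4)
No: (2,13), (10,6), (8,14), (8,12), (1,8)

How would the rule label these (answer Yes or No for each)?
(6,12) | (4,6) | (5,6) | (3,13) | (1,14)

One predicate separates the groups cleanly: |first − second| ≤ 3.
(6,12): No (|6−12| = 6).
(4,6): Yes (|4−6| = 2).
(5,6): Yes (|5−6| = 1).
(3,13): No (|3−13| = 10).
(1,14): No (|1−14| = 13).

No, Yes, Yes, No, No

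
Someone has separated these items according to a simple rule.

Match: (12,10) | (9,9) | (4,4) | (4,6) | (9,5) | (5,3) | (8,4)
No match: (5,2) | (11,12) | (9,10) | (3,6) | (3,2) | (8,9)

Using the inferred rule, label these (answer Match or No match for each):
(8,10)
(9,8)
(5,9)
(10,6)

'Match' ⟺ sum is even.
(8,10): Match (8+10 = 18). (9,8): No match (9+8 = 17). (5,9): Match (5+9 = 14). (10,6): Match (10+6 = 16).

Match, No match, Match, Match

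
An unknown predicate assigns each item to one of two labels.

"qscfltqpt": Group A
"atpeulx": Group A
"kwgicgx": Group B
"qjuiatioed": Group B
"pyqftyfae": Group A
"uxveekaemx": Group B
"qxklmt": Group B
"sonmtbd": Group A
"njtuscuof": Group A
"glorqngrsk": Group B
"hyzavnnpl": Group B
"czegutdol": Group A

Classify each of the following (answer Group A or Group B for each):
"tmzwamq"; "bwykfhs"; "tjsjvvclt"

The rule appears to be: odd length AND contains 't'.
"tmzwamq": length 7, has 't', passes → Group A.
"bwykfhs": length 7, no 't', lacks this property → Group B.
"tjsjvvclt": length 9, has 't', passes → Group A.

Group A, Group B, Group A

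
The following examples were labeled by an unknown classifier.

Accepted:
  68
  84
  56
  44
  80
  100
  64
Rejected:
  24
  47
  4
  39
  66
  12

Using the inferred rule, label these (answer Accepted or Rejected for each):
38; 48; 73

Every 'Accepted' example satisfies: multiple of 4 AND at least 39. None of the 'Rejected' examples do.
38: Rejected (38 = 4·9 + 2, 38 < 39).
48: Accepted (48 = 4·12, 48 ≥ 39).
73: Rejected (73 = 4·18 + 1, 73 ≥ 39).

Rejected, Accepted, Rejected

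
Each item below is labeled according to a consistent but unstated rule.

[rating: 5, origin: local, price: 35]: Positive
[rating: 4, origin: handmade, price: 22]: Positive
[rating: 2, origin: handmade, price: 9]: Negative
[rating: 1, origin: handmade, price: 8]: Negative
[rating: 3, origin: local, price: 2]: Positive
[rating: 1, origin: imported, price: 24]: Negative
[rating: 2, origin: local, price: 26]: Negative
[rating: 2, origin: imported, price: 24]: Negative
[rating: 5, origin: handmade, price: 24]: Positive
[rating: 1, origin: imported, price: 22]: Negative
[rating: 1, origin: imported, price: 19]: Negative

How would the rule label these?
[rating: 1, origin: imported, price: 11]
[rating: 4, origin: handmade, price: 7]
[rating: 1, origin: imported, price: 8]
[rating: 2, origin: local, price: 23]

Negative, Positive, Negative, Negative

All 'Positive' examples share one property — rating ≥ 3 — and every 'Negative' example lacks it.
Negative: [rating: 1, origin: imported, price: 11], since rating = 1. Positive: [rating: 4, origin: handmade, price: 7], since rating = 4. Negative: [rating: 1, origin: imported, price: 8], since rating = 1. Negative: [rating: 2, origin: local, price: 23], since rating = 2.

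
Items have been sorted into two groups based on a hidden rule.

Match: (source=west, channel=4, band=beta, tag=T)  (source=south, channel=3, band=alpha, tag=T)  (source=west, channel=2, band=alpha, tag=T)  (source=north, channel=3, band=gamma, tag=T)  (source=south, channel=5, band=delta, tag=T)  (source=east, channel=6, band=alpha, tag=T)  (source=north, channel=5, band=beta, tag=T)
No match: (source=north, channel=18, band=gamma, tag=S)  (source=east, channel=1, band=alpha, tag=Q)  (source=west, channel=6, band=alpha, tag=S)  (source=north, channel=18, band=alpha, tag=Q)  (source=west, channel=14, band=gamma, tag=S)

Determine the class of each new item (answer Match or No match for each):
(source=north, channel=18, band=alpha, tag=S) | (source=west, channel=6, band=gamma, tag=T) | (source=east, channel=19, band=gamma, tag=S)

All 'Match' examples share one property — tag is T — and every 'No match' example lacks it.

No match, Match, No match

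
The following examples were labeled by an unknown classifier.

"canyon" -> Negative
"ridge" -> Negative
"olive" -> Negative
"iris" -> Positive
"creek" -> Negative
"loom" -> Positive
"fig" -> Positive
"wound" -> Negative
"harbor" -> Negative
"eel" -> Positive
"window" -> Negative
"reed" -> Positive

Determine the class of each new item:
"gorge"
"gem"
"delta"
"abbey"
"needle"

Negative, Positive, Negative, Negative, Negative

The distinguishing property — length ≤ 4 — holds for all the 'Positive' cases and none of the 'Negative' cases.
"gorge" → length 5 → Negative.
"gem" → length 3 → Positive.
"delta" → length 5 → Negative.
"abbey" → length 5 → Negative.
"needle" → length 6 → Negative.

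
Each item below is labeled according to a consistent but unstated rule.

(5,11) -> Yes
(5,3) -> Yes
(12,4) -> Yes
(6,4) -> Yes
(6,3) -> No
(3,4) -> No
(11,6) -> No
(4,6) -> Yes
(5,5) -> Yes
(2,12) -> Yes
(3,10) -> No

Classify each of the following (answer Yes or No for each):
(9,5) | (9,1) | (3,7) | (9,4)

All 'Yes' examples share one property — sum is even — and every 'No' example lacks it.
(9,5): 9+5 = 14, satisfies this → Yes. (9,1): 9+1 = 10, satisfies this → Yes. (3,7): 3+7 = 10, satisfies this → Yes. (9,4): 9+4 = 13, does not satisfy this → No.

Yes, Yes, Yes, No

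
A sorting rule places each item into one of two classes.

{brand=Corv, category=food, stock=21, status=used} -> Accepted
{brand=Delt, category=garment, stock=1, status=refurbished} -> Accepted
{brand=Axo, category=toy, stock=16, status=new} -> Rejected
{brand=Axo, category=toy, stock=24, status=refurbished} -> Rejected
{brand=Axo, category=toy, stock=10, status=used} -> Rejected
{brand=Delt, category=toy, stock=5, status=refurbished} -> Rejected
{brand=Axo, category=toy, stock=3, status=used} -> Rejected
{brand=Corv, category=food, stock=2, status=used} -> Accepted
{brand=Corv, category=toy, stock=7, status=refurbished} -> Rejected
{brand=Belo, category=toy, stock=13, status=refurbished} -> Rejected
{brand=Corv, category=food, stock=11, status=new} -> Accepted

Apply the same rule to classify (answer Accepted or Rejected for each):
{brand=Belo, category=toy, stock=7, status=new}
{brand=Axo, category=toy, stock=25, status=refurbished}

Comparing the two groups points to one rule — category is not toy.
Rejected: {brand=Belo, category=toy, stock=7, status=new}, since category is toy. Rejected: {brand=Axo, category=toy, stock=25, status=refurbished}, since category is toy.

Rejected, Rejected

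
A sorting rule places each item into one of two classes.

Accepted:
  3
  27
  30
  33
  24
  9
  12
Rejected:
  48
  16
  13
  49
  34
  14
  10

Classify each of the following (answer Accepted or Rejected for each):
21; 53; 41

'Accepted' ⟺ multiple of 3 AND at most 33.

Accepted, Rejected, Rejected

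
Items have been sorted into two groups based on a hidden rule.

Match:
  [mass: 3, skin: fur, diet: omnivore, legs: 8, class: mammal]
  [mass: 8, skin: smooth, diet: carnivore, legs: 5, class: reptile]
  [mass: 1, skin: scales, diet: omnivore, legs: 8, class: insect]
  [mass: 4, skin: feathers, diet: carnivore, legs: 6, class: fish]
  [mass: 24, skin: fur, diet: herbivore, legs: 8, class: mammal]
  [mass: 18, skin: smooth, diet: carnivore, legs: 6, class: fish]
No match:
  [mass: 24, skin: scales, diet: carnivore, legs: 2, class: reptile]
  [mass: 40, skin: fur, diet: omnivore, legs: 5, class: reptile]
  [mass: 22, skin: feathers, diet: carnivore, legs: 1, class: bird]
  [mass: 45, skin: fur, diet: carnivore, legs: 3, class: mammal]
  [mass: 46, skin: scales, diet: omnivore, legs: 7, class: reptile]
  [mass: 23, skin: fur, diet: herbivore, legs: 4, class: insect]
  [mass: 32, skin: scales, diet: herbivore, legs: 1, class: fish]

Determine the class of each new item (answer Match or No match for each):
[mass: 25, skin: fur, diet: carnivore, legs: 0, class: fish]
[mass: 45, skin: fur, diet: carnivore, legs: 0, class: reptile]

No match, No match

All 'Match' examples share one property — mass ≤ 24 AND legs ≥ 5 — and every 'No match' example lacks it.
[mass: 25, skin: fur, diet: carnivore, legs: 0, class: fish]: mass = 25, legs = 0 — fails the rule, so No match. [mass: 45, skin: fur, diet: carnivore, legs: 0, class: reptile]: mass = 45, legs = 0 — fails the rule, so No match.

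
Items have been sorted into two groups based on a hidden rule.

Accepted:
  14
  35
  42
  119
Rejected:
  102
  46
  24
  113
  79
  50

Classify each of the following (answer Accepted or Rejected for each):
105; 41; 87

The classifier is using: multiple of 7.
105: 105 = 7·15 — has this property, so Accepted. 41: 41 = 7·5 + 6 — lacks this property, so Rejected. 87: 87 = 7·12 + 3 — lacks this property, so Rejected.

Accepted, Rejected, Rejected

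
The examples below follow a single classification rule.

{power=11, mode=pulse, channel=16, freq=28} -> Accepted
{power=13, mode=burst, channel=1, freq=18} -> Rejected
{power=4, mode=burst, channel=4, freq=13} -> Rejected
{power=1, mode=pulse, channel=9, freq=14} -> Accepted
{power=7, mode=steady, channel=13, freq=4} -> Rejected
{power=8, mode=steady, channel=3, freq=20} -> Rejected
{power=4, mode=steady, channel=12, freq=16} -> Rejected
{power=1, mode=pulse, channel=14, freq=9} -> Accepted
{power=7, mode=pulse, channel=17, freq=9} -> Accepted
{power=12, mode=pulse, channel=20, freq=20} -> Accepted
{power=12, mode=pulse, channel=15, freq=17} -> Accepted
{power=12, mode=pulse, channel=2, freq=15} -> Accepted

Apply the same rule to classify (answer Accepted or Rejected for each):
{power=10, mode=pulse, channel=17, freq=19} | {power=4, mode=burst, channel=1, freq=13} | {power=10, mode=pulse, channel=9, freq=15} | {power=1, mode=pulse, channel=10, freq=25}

One predicate separates the groups cleanly: mode is pulse.
Accepted: {power=10, mode=pulse, channel=17, freq=19}, since mode is pulse. Rejected: {power=4, mode=burst, channel=1, freq=13}, since mode is burst. Accepted: {power=10, mode=pulse, channel=9, freq=15}, since mode is pulse. Accepted: {power=1, mode=pulse, channel=10, freq=25}, since mode is pulse.

Accepted, Rejected, Accepted, Accepted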